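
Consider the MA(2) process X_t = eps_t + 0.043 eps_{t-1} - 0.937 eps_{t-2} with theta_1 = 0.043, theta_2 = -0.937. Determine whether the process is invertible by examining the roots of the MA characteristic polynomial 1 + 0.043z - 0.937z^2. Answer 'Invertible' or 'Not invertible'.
\text{Invertible}

The MA(q) characteristic polynomial is P(z) = 1 + 0.043z - 0.937z^2.
Invertibility requires all roots to lie outside the unit circle, i.e. |z| > 1 for every root.
Set 1 + (0.043) z + (-0.937) z^2 = 0, i.e. a z^2 + b z + c = 0 with a = -0.937, b = 0.043, c = 1.
Discriminant D = b^2 - 4ac = (0.043)^2 - 4*(-0.937)*1 = 0.001849 - (-3.748) = 3.749849.
D >= 0, so the roots are real: z = (-b +/- sqrt(D)) / (2a) = (-0.043 +/- 1.936453) / (-1.874).
  z_1 = (-0.043 + 1.936453) / (-1.874) = -1.0104,   |z_1| = 1.0104.
  z_2 = (-0.043 - 1.936453) / (-1.874) = 1.0563,   |z_2| = 1.0563.
Moduli of all roots: 1.0104, 1.0563.
All moduli strictly greater than 1? Yes.
Verdict: Invertible.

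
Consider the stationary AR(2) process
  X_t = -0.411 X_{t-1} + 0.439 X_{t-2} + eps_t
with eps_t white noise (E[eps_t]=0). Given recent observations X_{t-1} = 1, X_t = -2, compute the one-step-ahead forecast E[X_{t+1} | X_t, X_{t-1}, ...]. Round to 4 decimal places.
E[X_{t+1} \mid \mathcal F_t] = 1.2610

For an AR(p) model X_t = c + sum_i phi_i X_{t-i} + eps_t, the
one-step-ahead conditional mean is
  E[X_{t+1} | X_t, ...] = c + sum_i phi_i X_{t+1-i}.
Substitute known values:
  E[X_{t+1} | ...] = (-0.411) * (-2) + (0.439) * (1)
                   = 1.2610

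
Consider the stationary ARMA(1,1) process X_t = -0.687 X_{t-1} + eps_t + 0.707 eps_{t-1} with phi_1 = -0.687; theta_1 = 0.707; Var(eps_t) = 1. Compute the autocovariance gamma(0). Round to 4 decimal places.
\gamma(0) = 1.0008

Multiply the model equation by X_{t-k} and take expectations. With theta_0 = psi_0 = 1 and psi_j the MA(infinity) weights, this gives
  gamma(k) - sum_i phi_i gamma(k-i) = c_k,
  c_k = sigma^2 * sum_{j=k..q} theta_j psi_{j-k}   (c_k = 0 for k > q),
using gamma(-m) = gamma(m).
psi-weights needed (psi_j = theta_j + sum_i phi_i psi_{j-i}):
  psi_1 = theta_1 + phi_1 = 0.707 + (-0.687) = 0.02
Right-hand sides:
  c_0 = sigma^2 (1 + theta_1 psi_1) = 1 * (1 + (0.707)(0.02)) = 1 * 1.01414 = 1.01414
  c_1 = sigma^2 theta_1 = 1 * (0.707) = 0.707
  c_2 = 0
Equations for k = 0 and k = 1 (AR order 1):
  gamma(0) = phi_1 gamma(1) + c_0
  gamma(1) = phi_1 gamma(0) + c_1
Substituting the second into the first: gamma(0) (1 - phi_1^2) = c_0 + phi_1 c_1, so
  gamma(0) = (c_0 + phi_1 c_1) / (1 - phi_1^2) = (1.01414 + (-0.687)(0.707)) / (1 - (-0.687)^2) = 0.528431 / 0.528031 = 1.000758.
Therefore gamma(0) = 1.0008 (to 4 decimal places).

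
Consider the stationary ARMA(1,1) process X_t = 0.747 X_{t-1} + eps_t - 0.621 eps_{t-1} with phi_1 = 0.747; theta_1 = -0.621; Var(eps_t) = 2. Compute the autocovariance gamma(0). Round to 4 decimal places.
\gamma(0) = 2.0718

Multiply the model equation by X_{t-k} and take expectations. With theta_0 = psi_0 = 1 and psi_j the MA(infinity) weights, this gives
  gamma(k) - sum_i phi_i gamma(k-i) = c_k,
  c_k = sigma^2 * sum_{j=k..q} theta_j psi_{j-k}   (c_k = 0 for k > q),
using gamma(-m) = gamma(m).
psi-weights needed (psi_j = theta_j + sum_i phi_i psi_{j-i}):
  psi_1 = theta_1 + phi_1 = -0.621 + (0.747) = 0.126
Right-hand sides:
  c_0 = sigma^2 (1 + theta_1 psi_1) = 2 * (1 + (-0.621)(0.126)) = 2 * 0.921754 = 1.843508
  c_1 = sigma^2 theta_1 = 2 * (-0.621) = -1.242
  c_2 = 0
Equations for k = 0 and k = 1 (AR order 1):
  gamma(0) = phi_1 gamma(1) + c_0
  gamma(1) = phi_1 gamma(0) + c_1
Substituting the second into the first: gamma(0) (1 - phi_1^2) = c_0 + phi_1 c_1, so
  gamma(0) = (c_0 + phi_1 c_1) / (1 - phi_1^2) = (1.843508 + (0.747)(-1.242)) / (1 - (0.747)^2) = 0.915734 / 0.441991 = 2.071839.
Therefore gamma(0) = 2.0718 (to 4 decimal places).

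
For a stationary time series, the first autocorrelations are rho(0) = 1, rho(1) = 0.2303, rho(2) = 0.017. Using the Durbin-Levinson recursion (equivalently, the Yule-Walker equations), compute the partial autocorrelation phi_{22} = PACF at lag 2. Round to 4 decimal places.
\phi_{22} = -0.0381

The PACF at lag k is phi_{kk}, the last component of the solution
to the Yule-Walker system G_k phi = r_k where
  (G_k)_{ij} = rho(|i - j|), (r_k)_i = rho(i), i,j = 1..k.
Equivalently, Durbin-Levinson gives phi_{kk} iteratively:
  phi_{11} = rho(1)
  phi_{kk} = [rho(k) - sum_{j=1..k-1} phi_{k-1,j} rho(k-j)]
            / [1 - sum_{j=1..k-1} phi_{k-1,j} rho(j)],
  phi_{k,j} = phi_{k-1,j} - phi_{kk} phi_{k-1,k-j},  j = 1..k-1.
Step k = 1:
  phi_11 = rho(1) = 0.2303.
Step k = 2:
  phi_22 = [rho(2) - phi_11 rho(1)] / [1 - phi_11 rho(1)] = [0.017 - (0.2303)(0.2303)] / [1 - (0.2303)(0.2303)]
         = -0.03603809 / 0.94696191 = -0.0381.
Therefore phi_{22} = -0.0381.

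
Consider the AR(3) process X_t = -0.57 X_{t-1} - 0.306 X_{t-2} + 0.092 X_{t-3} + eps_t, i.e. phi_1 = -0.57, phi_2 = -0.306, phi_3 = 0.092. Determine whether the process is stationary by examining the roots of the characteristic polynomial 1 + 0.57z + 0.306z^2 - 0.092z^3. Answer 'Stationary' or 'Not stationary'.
\text{Stationary}

The AR(p) characteristic polynomial is P(z) = 1 + 0.57z + 0.306z^2 - 0.092z^3.
Stationarity requires all roots to lie outside the unit circle, i.e. |z| > 1 for every root.
Degree 3: look for a simple real root z0 first, then factor out (1 - z/z0) and solve the remaining quadratic.
Testing z0 = 5: P(5) = 1 + (0.57)(5) + (0.306)(5)^2 + (-0.092)(5)^3
  = 1 + (2.85) + (7.65) + (-11.5) = 0.  So z_0 = 5 is a root, |z_0| = 5.
Divide out the factor (1 - 0.2 z) = (1 - z/z0) (since 1/z0 = 0.2):
  P(z) = (1 - 0.2 z)(1 + (0.77) z + (0.46) z^2)
  [check: z-coef 0.77 - (0.2) = 0.57; z^2-coef 0.46 - (0.2)(0.77) = 0.306; z^3-coef -(0.2)(0.46) = -0.092.]
Remaining roots from the quadratic factor 1 + (0.77) z + (0.46) z^2:
  Set 1 + (0.77) z + (0.46) z^2 = 0, i.e. a z^2 + b z + c = 0 with a = 0.46, b = 0.77, c = 1.
  Discriminant D = b^2 - 4ac = (0.77)^2 - 4*(0.46)*1 = 0.5929 - (1.84) = -1.2471.
  D < 0, so the roots are the complex-conjugate pair z = (-b +/- i sqrt(-D)) / (2a) = -0.837 +/- 1.2138i.
  For a conjugate pair |z|^2 = z * conj(z) = (product of roots) = c/a = 1/(0.46) = 2.173913, so |z| = sqrt(2.173913) = 1.4744 for both roots.
Moduli of all roots: 5.0000, 1.4744, 1.4744.
All moduli strictly greater than 1? Yes.
Verdict: Stationary.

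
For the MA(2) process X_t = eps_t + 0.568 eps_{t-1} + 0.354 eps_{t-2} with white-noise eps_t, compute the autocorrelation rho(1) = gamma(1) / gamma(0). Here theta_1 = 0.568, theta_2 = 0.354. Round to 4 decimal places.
\rho(1) = 0.5311

For an MA(q) process with theta_0 = 1, the autocovariance is
  gamma(k) = sigma^2 * sum_{i=0..q-k} theta_i * theta_{i+k},
and rho(k) = gamma(k) / gamma(0). Sigma^2 cancels.
  numerator   = (1)*(0.568) + (0.568)*(0.354) = 0.769072.
  denominator = (1)^2 + (0.568)^2 + (0.354)^2 = 1.44794.
  rho(1) = 0.769072 / 1.44794 = 0.5311.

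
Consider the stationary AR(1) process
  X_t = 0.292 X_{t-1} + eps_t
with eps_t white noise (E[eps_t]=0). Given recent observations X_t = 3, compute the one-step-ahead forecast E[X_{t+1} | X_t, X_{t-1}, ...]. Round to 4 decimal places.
E[X_{t+1} \mid \mathcal F_t] = 0.8760

For an AR(p) model X_t = c + sum_i phi_i X_{t-i} + eps_t, the
one-step-ahead conditional mean is
  E[X_{t+1} | X_t, ...] = c + sum_i phi_i X_{t+1-i}.
Substitute known values:
  E[X_{t+1} | ...] = (0.292) * (3)
                   = 0.8760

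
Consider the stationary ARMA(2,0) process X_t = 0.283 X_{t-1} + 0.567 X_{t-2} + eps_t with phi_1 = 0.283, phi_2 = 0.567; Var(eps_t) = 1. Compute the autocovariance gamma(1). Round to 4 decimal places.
\gamma(1) = 1.6816

Multiply the model equation by X_{t-k} and take expectations. With theta_0 = psi_0 = 1 and psi_j the MA(infinity) weights, this gives
  gamma(k) - sum_i phi_i gamma(k-i) = c_k,
  c_k = sigma^2 * sum_{j=k..q} theta_j psi_{j-k}   (c_k = 0 for k > q),
using gamma(-m) = gamma(m).
Pure AR (q = 0): c_0 = sigma^2 = 1, c_k = 0 for k >= 1.
Equations for k = 0, 1, 2 (AR order 2, c_2 = 0):
  (E0) gamma(0) = phi_1 gamma(1) + phi_2 gamma(2) + c_0
  (E1) gamma(1) = phi_1 gamma(0) + phi_2 gamma(1) + c_1
  (E2) gamma(2) = phi_1 gamma(1) + phi_2 gamma(0)
From (E1): gamma(1) = A gamma(0) + B with
  A = phi_1 / (1 - phi_2) = 0.283 / 0.433 = 0.65358,   B = c_1 / (1 - phi_2) = 0 / 0.433 = 0.
Insert (E2) into (E0): gamma(0) (1 - phi_2^2) = phi_1 (1 + phi_2) gamma(1) + c_0.
  phi_1 (1 + phi_2) = (0.283)(1.567) = 0.443461,   1 - phi_2^2 = 0.678511.
Replace gamma(1) by A gamma(0) + B and collect gamma(0):
  gamma(0) [0.678511 - (0.443461)(0.65358)] = c_0 = 1
  gamma(0) * 0.388674 = 1
  gamma(0) = 1 / 0.388674 = 2.572851.
  gamma(1) = A gamma(0) = (0.65358)(2.572851) = 1.681563.
Therefore gamma(1) = 1.6816 (to 4 decimal places).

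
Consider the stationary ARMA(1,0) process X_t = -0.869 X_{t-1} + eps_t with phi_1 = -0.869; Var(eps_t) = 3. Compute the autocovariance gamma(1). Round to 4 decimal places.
\gamma(1) = -10.6478

Multiply the model equation by X_{t-k} and take expectations. With theta_0 = psi_0 = 1 and psi_j the MA(infinity) weights, this gives
  gamma(k) - sum_i phi_i gamma(k-i) = c_k,
  c_k = sigma^2 * sum_{j=k..q} theta_j psi_{j-k}   (c_k = 0 for k > q),
using gamma(-m) = gamma(m).
Pure AR (q = 0): c_0 = sigma^2 = 3, c_k = 0 for k >= 1.
Equations for k = 0 and k = 1 (AR order 1):
  gamma(0) = phi_1 gamma(1) + c_0
  gamma(1) = phi_1 gamma(0) + c_1
Substituting the second into the first: gamma(0) (1 - phi_1^2) = c_0 + phi_1 c_1, so
  gamma(0) = c_0 / (1 - phi_1^2) = 3 / (1 - (-0.869)^2) = 3 / 0.244839 = 12.25295.
  gamma(1) = phi_1 gamma(0) = (-0.869)(12.25295) = -10.647813.
Therefore gamma(1) = -10.6478 (to 4 decimal places).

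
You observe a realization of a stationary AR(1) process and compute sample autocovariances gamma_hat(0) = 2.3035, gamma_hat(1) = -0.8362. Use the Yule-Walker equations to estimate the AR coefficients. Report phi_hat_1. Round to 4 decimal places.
\hat\phi_{1} = -0.3630

The Yule-Walker equations for an AR(p) process read, in matrix form,
  Gamma_p phi = r_p,   with   (Gamma_p)_{ij} = gamma(|i - j|),
                       (r_p)_i = gamma(i),   i,j = 1..p.
Substitute the sample gammas (Toeplitz matrix and right-hand side of size 1):
  Gamma_p = [[2.3035]]
  r_p     = [-0.8362]
With p = 1 this is the single equation gamma(0) phi_1 = gamma(1):
  phi_hat_1 = gamma(1) / gamma(0) = -0.8362 / 2.3035 = -0.3630.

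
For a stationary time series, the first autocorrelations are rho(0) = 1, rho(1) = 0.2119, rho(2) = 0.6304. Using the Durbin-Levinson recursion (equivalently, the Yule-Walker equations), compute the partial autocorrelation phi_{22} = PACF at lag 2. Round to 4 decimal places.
\phi_{22} = 0.6130

The PACF at lag k is phi_{kk}, the last component of the solution
to the Yule-Walker system G_k phi = r_k where
  (G_k)_{ij} = rho(|i - j|), (r_k)_i = rho(i), i,j = 1..k.
Equivalently, Durbin-Levinson gives phi_{kk} iteratively:
  phi_{11} = rho(1)
  phi_{kk} = [rho(k) - sum_{j=1..k-1} phi_{k-1,j} rho(k-j)]
            / [1 - sum_{j=1..k-1} phi_{k-1,j} rho(j)],
  phi_{k,j} = phi_{k-1,j} - phi_{kk} phi_{k-1,k-j},  j = 1..k-1.
Step k = 1:
  phi_11 = rho(1) = 0.2119.
Step k = 2:
  phi_22 = [rho(2) - phi_11 rho(1)] / [1 - phi_11 rho(1)] = [0.6304 - (0.2119)(0.2119)] / [1 - (0.2119)(0.2119)]
         = 0.58549839 / 0.95509839 = 0.613.
Therefore phi_{22} = 0.6130.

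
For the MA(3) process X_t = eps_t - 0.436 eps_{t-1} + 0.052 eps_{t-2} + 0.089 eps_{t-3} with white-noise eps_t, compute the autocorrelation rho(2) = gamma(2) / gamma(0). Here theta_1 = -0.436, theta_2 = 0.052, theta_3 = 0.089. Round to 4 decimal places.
\rho(2) = 0.0110

For an MA(q) process with theta_0 = 1, the autocovariance is
  gamma(k) = sigma^2 * sum_{i=0..q-k} theta_i * theta_{i+k},
and rho(k) = gamma(k) / gamma(0). Sigma^2 cancels.
  numerator   = (1)*(0.052) + (-0.436)*(0.089) = 0.013196.
  denominator = (1)^2 + (-0.436)^2 + (0.052)^2 + (0.089)^2 = 1.200721.
  rho(2) = 0.013196 / 1.200721 = 0.0110.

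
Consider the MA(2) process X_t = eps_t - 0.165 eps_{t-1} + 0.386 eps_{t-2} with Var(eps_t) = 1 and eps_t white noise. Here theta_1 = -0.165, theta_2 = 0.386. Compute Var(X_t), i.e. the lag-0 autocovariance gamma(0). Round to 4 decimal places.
\gamma(0) = 1.1762

For an MA(q) process X_t = eps_t + sum_i theta_i eps_{t-i} with
Var(eps_t) = sigma^2, the variance is
  gamma(0) = sigma^2 * (1 + sum_i theta_i^2).
  sum_i theta_i^2 = (-0.165)^2 + (0.386)^2 = 0.027225 + 0.148996 = 0.176221.
  gamma(0) = 1 * (1 + 0.176221) = 1 * 1.176221 = 1.176221, which rounds to 1.1762.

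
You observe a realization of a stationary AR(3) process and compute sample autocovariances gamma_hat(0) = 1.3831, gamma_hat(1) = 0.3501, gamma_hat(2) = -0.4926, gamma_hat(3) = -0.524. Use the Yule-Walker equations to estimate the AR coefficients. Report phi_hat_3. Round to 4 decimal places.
\hat\phi_{3} = -0.1801

The Yule-Walker equations for an AR(p) process read, in matrix form,
  Gamma_p phi = r_p,   with   (Gamma_p)_{ij} = gamma(|i - j|),
                       (r_p)_i = gamma(i),   i,j = 1..p.
Substitute the sample gammas (Toeplitz matrix and right-hand side of size 3):
  Gamma_p = [[1.3831, 0.3501, -0.4926], [0.3501, 1.3831, 0.3501], [-0.4926, 0.3501, 1.3831]]
  r_p     = [0.3501, -0.4926, -0.524]
Written out (R1..R3):
  (R1) 1.3831 phi_1 + 0.3501 phi_2 - 0.4926 phi_3 = 0.3501
  (R2) 0.3501 phi_1 + 1.3831 phi_2 + 0.3501 phi_3 = -0.4926
  (R3) -0.4926 phi_1 + 0.3501 phi_2 + 1.3831 phi_3 = -0.524
Gaussian elimination:
  R2 <- R2 - (0.3501/1.3831) R1 = R2 - (0.253127) R1:  1.29448 phi_2 + 0.47479 phi_3 = -0.58122
  R3 <- R3 - (-0.4926/1.3831) R1 = R3 - (-0.356156) R1:  0.47479 phi_2 + 1.207657 phi_3 = -0.39931
  R3 <- R3 - (0.47479/1.29448) R2 = R3 - (0.366781) R2:  1.033513 phi_3 = -0.186129
Back-substitution:
  phi_hat_3 = -0.186129 / 1.033513 = -0.180094
  phi_hat_2 = (-0.58122 - (0.47479)(-0.180094)) / 1.29448 = -0.382944
  phi_hat_1 = (0.3501 - (0.3501)(-0.382944) - (-0.4926)(-0.180094)) / 1.3831 = 0.285919
So phi_hat = [0.2859, -0.3829, -0.1801].
Therefore phi_hat_3 = -0.1801.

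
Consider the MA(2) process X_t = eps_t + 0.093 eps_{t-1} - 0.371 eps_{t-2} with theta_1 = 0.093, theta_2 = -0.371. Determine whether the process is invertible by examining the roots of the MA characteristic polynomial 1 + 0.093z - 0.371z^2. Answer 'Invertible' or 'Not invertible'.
\text{Invertible}

The MA(q) characteristic polynomial is P(z) = 1 + 0.093z - 0.371z^2.
Invertibility requires all roots to lie outside the unit circle, i.e. |z| > 1 for every root.
Set 1 + (0.093) z + (-0.371) z^2 = 0, i.e. a z^2 + b z + c = 0 with a = -0.371, b = 0.093, c = 1.
Discriminant D = b^2 - 4ac = (0.093)^2 - 4*(-0.371)*1 = 0.008649 - (-1.484) = 1.492649.
D >= 0, so the roots are real: z = (-b +/- sqrt(D)) / (2a) = (-0.093 +/- 1.22174) / (-0.742).
  z_1 = (-0.093 + 1.22174) / (-0.742) = -1.5212,   |z_1| = 1.5212.
  z_2 = (-0.093 - 1.22174) / (-0.742) = 1.7719,   |z_2| = 1.7719.
Moduli of all roots: 1.5212, 1.7719.
All moduli strictly greater than 1? Yes.
Verdict: Invertible.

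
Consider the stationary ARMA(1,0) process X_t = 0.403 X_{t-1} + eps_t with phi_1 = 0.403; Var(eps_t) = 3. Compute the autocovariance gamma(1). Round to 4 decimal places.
\gamma(1) = 1.4434

Multiply the model equation by X_{t-k} and take expectations. With theta_0 = psi_0 = 1 and psi_j the MA(infinity) weights, this gives
  gamma(k) - sum_i phi_i gamma(k-i) = c_k,
  c_k = sigma^2 * sum_{j=k..q} theta_j psi_{j-k}   (c_k = 0 for k > q),
using gamma(-m) = gamma(m).
Pure AR (q = 0): c_0 = sigma^2 = 3, c_k = 0 for k >= 1.
Equations for k = 0 and k = 1 (AR order 1):
  gamma(0) = phi_1 gamma(1) + c_0
  gamma(1) = phi_1 gamma(0) + c_1
Substituting the second into the first: gamma(0) (1 - phi_1^2) = c_0 + phi_1 c_1, so
  gamma(0) = c_0 / (1 - phi_1^2) = 3 / (1 - (0.403)^2) = 3 / 0.837591 = 3.5817.
  gamma(1) = phi_1 gamma(0) = (0.403)(3.5817) = 1.443425.
Therefore gamma(1) = 1.4434 (to 4 decimal places).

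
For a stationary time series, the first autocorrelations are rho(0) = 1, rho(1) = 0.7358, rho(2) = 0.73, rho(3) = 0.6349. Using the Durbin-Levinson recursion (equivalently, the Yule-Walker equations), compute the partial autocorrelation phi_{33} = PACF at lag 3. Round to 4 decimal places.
\phi_{33} = 0.0422

The PACF at lag k is phi_{kk}, the last component of the solution
to the Yule-Walker system G_k phi = r_k where
  (G_k)_{ij} = rho(|i - j|), (r_k)_i = rho(i), i,j = 1..k.
Equivalently, Durbin-Levinson gives phi_{kk} iteratively:
  phi_{11} = rho(1)
  phi_{kk} = [rho(k) - sum_{j=1..k-1} phi_{k-1,j} rho(k-j)]
            / [1 - sum_{j=1..k-1} phi_{k-1,j} rho(j)],
  phi_{k,j} = phi_{k-1,j} - phi_{kk} phi_{k-1,k-j},  j = 1..k-1.
Step k = 1:
  phi_11 = rho(1) = 0.7358.
Step k = 2:
  phi_22 = [rho(2) - phi_11 rho(1)] / [1 - phi_11 rho(1)] = [0.73 - (0.7358)(0.7358)] / [1 - (0.7358)(0.7358)]
         = 0.18859836 / 0.45859836 = 0.41125.
  Update: phi_21 = phi_11 - phi_22 phi_11 = 0.7358 - (0.41125)(0.7358) = 0.433203.
Step k = 3:
  phi_33 = [rho(3) - phi_21 rho(2) - phi_22 rho(1)] / [1 - phi_21 rho(1) - phi_22 rho(2)]
    numerator   = 0.6349 - (0.433203)(0.73) - (0.41125)(0.7358) = 0.0160647
    denominator = 1 - (0.433203)(0.7358) - (0.41125)(0.73) = 0.38103737
  phi_33 = 0.0160647 / 0.38103737 = 0.0422.
Therefore phi_{33} = 0.0422.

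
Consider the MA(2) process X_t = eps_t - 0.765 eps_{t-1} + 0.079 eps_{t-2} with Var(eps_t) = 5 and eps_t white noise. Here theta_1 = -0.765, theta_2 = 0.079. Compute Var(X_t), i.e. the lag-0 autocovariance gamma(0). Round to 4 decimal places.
\gamma(0) = 7.9573

For an MA(q) process X_t = eps_t + sum_i theta_i eps_{t-i} with
Var(eps_t) = sigma^2, the variance is
  gamma(0) = sigma^2 * (1 + sum_i theta_i^2).
  sum_i theta_i^2 = (-0.765)^2 + (0.079)^2 = 0.585225 + 0.006241 = 0.591466.
  gamma(0) = 5 * (1 + 0.591466) = 5 * 1.591466 = 7.95733, which rounds to 7.9573.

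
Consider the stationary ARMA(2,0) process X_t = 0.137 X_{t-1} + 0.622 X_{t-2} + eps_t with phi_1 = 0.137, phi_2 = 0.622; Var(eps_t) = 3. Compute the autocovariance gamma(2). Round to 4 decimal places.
\gamma(2) = 3.7834

Multiply the model equation by X_{t-k} and take expectations. With theta_0 = psi_0 = 1 and psi_j the MA(infinity) weights, this gives
  gamma(k) - sum_i phi_i gamma(k-i) = c_k,
  c_k = sigma^2 * sum_{j=k..q} theta_j psi_{j-k}   (c_k = 0 for k > q),
using gamma(-m) = gamma(m).
Pure AR (q = 0): c_0 = sigma^2 = 3, c_k = 0 for k >= 1.
Equations for k = 0, 1, 2 (AR order 2, c_2 = 0):
  (E0) gamma(0) = phi_1 gamma(1) + phi_2 gamma(2) + c_0
  (E1) gamma(1) = phi_1 gamma(0) + phi_2 gamma(1) + c_1
  (E2) gamma(2) = phi_1 gamma(1) + phi_2 gamma(0)
From (E1): gamma(1) = A gamma(0) + B with
  A = phi_1 / (1 - phi_2) = 0.137 / 0.378 = 0.362434,   B = c_1 / (1 - phi_2) = 0 / 0.378 = 0.
Insert (E2) into (E0): gamma(0) (1 - phi_2^2) = phi_1 (1 + phi_2) gamma(1) + c_0.
  phi_1 (1 + phi_2) = (0.137)(1.622) = 0.222214,   1 - phi_2^2 = 0.613116.
Replace gamma(1) by A gamma(0) + B and collect gamma(0):
  gamma(0) [0.613116 - (0.222214)(0.362434)] = c_0 = 3
  gamma(0) * 0.532578 = 3
  gamma(0) = 3 / 0.532578 = 5.632976.
  gamma(1) = A gamma(0) = (0.362434)(5.632976) = 2.041581.
  gamma(2) = phi_1 gamma(1) + phi_2 gamma(0) = (0.137)(2.041581) + (0.622)(5.632976) = 3.783408.
Therefore gamma(2) = 3.7834 (to 4 decimal places).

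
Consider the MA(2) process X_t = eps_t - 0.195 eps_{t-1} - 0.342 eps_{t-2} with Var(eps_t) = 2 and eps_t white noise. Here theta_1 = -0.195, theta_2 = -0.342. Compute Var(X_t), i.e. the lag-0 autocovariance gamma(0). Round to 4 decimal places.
\gamma(0) = 2.3100

For an MA(q) process X_t = eps_t + sum_i theta_i eps_{t-i} with
Var(eps_t) = sigma^2, the variance is
  gamma(0) = sigma^2 * (1 + sum_i theta_i^2).
  sum_i theta_i^2 = (-0.195)^2 + (-0.342)^2 = 0.038025 + 0.116964 = 0.154989.
  gamma(0) = 2 * (1 + 0.154989) = 2 * 1.154989 = 2.309978, which rounds to 2.3100.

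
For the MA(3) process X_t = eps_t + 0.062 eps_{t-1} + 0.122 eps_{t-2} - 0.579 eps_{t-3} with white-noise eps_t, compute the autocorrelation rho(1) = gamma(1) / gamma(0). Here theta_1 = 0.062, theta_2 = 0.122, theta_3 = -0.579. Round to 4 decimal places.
\rho(1) = -0.0008

For an MA(q) process with theta_0 = 1, the autocovariance is
  gamma(k) = sigma^2 * sum_{i=0..q-k} theta_i * theta_{i+k},
and rho(k) = gamma(k) / gamma(0). Sigma^2 cancels.
  numerator   = (1)*(0.062) + (0.062)*(0.122) + (0.122)*(-0.579) = -0.001074.
  denominator = (1)^2 + (0.062)^2 + (0.122)^2 + (-0.579)^2 = 1.353969.
  rho(1) = -0.001074 / 1.353969 = -0.0008.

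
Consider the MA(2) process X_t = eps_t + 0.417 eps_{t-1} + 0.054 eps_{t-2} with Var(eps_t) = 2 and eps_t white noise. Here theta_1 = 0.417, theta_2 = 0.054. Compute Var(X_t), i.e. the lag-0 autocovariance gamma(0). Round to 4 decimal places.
\gamma(0) = 2.3536

For an MA(q) process X_t = eps_t + sum_i theta_i eps_{t-i} with
Var(eps_t) = sigma^2, the variance is
  gamma(0) = sigma^2 * (1 + sum_i theta_i^2).
  sum_i theta_i^2 = (0.417)^2 + (0.054)^2 = 0.173889 + 0.002916 = 0.176805.
  gamma(0) = 2 * (1 + 0.176805) = 2 * 1.176805 = 2.35361, which rounds to 2.3536.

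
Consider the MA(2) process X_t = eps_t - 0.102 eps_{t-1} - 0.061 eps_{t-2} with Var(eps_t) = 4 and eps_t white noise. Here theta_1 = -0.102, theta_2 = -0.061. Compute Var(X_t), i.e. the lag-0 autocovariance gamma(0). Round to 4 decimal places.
\gamma(0) = 4.0565

For an MA(q) process X_t = eps_t + sum_i theta_i eps_{t-i} with
Var(eps_t) = sigma^2, the variance is
  gamma(0) = sigma^2 * (1 + sum_i theta_i^2).
  sum_i theta_i^2 = (-0.102)^2 + (-0.061)^2 = 0.010404 + 0.003721 = 0.014125.
  gamma(0) = 4 * (1 + 0.014125) = 4 * 1.014125 = 4.0565.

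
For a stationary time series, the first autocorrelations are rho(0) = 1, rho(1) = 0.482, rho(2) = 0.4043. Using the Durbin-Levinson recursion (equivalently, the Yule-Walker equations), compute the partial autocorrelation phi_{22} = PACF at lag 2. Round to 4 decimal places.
\phi_{22} = 0.2240

The PACF at lag k is phi_{kk}, the last component of the solution
to the Yule-Walker system G_k phi = r_k where
  (G_k)_{ij} = rho(|i - j|), (r_k)_i = rho(i), i,j = 1..k.
Equivalently, Durbin-Levinson gives phi_{kk} iteratively:
  phi_{11} = rho(1)
  phi_{kk} = [rho(k) - sum_{j=1..k-1} phi_{k-1,j} rho(k-j)]
            / [1 - sum_{j=1..k-1} phi_{k-1,j} rho(j)],
  phi_{k,j} = phi_{k-1,j} - phi_{kk} phi_{k-1,k-j},  j = 1..k-1.
Step k = 1:
  phi_11 = rho(1) = 0.482.
Step k = 2:
  phi_22 = [rho(2) - phi_11 rho(1)] / [1 - phi_11 rho(1)] = [0.4043 - (0.482)(0.482)] / [1 - (0.482)(0.482)]
         = 0.171976 / 0.767676 = 0.224.
Therefore phi_{22} = 0.2240.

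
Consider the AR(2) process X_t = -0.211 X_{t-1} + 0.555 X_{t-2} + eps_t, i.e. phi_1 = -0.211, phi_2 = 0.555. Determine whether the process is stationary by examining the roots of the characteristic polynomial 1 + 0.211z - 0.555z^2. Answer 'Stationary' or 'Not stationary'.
\text{Stationary}

The AR(p) characteristic polynomial is P(z) = 1 + 0.211z - 0.555z^2.
Stationarity requires all roots to lie outside the unit circle, i.e. |z| > 1 for every root.
Set 1 + (0.211) z + (-0.555) z^2 = 0, i.e. a z^2 + b z + c = 0 with a = -0.555, b = 0.211, c = 1.
Discriminant D = b^2 - 4ac = (0.211)^2 - 4*(-0.555)*1 = 0.044521 - (-2.22) = 2.264521.
D >= 0, so the roots are real: z = (-b +/- sqrt(D)) / (2a) = (-0.211 +/- 1.504833) / (-1.11).
  z_1 = (-0.211 + 1.504833) / (-1.11) = -1.1656,   |z_1| = 1.1656.
  z_2 = (-0.211 - 1.504833) / (-1.11) = 1.5458,   |z_2| = 1.5458.
Moduli of all roots: 1.1656, 1.5458.
All moduli strictly greater than 1? Yes.
Verdict: Stationary.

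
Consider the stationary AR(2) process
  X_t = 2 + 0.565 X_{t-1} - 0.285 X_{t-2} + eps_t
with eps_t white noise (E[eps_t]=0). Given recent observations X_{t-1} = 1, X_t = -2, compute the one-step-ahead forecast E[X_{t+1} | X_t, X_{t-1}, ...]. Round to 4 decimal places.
E[X_{t+1} \mid \mathcal F_t] = 0.5850

For an AR(p) model X_t = c + sum_i phi_i X_{t-i} + eps_t, the
one-step-ahead conditional mean is
  E[X_{t+1} | X_t, ...] = c + sum_i phi_i X_{t+1-i}.
Substitute known values:
  E[X_{t+1} | ...] = 2 + (0.565) * (-2) + (-0.285) * (1)
                   = 0.5850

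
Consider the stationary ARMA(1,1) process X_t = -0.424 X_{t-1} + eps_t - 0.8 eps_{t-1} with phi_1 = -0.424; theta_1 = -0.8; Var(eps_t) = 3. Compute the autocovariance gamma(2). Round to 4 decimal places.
\gamma(2) = 2.5420

Multiply the model equation by X_{t-k} and take expectations. With theta_0 = psi_0 = 1 and psi_j the MA(infinity) weights, this gives
  gamma(k) - sum_i phi_i gamma(k-i) = c_k,
  c_k = sigma^2 * sum_{j=k..q} theta_j psi_{j-k}   (c_k = 0 for k > q),
using gamma(-m) = gamma(m).
psi-weights needed (psi_j = theta_j + sum_i phi_i psi_{j-i}):
  psi_1 = theta_1 + phi_1 = -0.8 + (-0.424) = -1.224
Right-hand sides:
  c_0 = sigma^2 (1 + theta_1 psi_1) = 3 * (1 + (-0.8)(-1.224)) = 3 * 1.9792 = 5.9376
  c_1 = sigma^2 theta_1 = 3 * (-0.8) = -2.4
  c_2 = 0
Equations for k = 0 and k = 1 (AR order 1):
  gamma(0) = phi_1 gamma(1) + c_0
  gamma(1) = phi_1 gamma(0) + c_1
Substituting the second into the first: gamma(0) (1 - phi_1^2) = c_0 + phi_1 c_1, so
  gamma(0) = (c_0 + phi_1 c_1) / (1 - phi_1^2) = (5.9376 + (-0.424)(-2.4)) / (1 - (-0.424)^2) = 6.9552 / 0.820224 = 8.479635.
  gamma(1) = phi_1 gamma(0) + c_1 = (-0.424)(8.479635) + (-2.4) = -5.995365.
For k = 2 (> q): gamma(2) = phi_1 gamma(1) = (-0.424)(-5.995365) = 2.542035.
Therefore gamma(2) = 2.5420 (to 4 decimal places).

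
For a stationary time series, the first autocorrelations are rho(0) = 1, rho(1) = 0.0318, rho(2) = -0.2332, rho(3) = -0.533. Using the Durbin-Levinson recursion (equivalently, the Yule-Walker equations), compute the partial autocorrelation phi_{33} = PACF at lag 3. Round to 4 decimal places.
\phi_{33} = -0.5470

The PACF at lag k is phi_{kk}, the last component of the solution
to the Yule-Walker system G_k phi = r_k where
  (G_k)_{ij} = rho(|i - j|), (r_k)_i = rho(i), i,j = 1..k.
Equivalently, Durbin-Levinson gives phi_{kk} iteratively:
  phi_{11} = rho(1)
  phi_{kk} = [rho(k) - sum_{j=1..k-1} phi_{k-1,j} rho(k-j)]
            / [1 - sum_{j=1..k-1} phi_{k-1,j} rho(j)],
  phi_{k,j} = phi_{k-1,j} - phi_{kk} phi_{k-1,k-j},  j = 1..k-1.
Step k = 1:
  phi_11 = rho(1) = 0.0318.
Step k = 2:
  phi_22 = [rho(2) - phi_11 rho(1)] / [1 - phi_11 rho(1)] = [-0.2332 - (0.0318)(0.0318)] / [1 - (0.0318)(0.0318)]
         = -0.23421124 / 0.99898876 = -0.234448.
  Update: phi_21 = phi_11 - phi_22 phi_11 = 0.0318 - (-0.234448)(0.0318) = 0.039255.
Step k = 3:
  phi_33 = [rho(3) - phi_21 rho(2) - phi_22 rho(1)] / [1 - phi_21 rho(1) - phi_22 rho(2)]
    numerator   = -0.533 - (0.039255)(-0.2332) - (-0.234448)(0.0318) = -0.51639017
    denominator = 1 - (0.039255)(0.0318) - (-0.234448)(-0.2332) = 0.94407833
  phi_33 = -0.51639017 / 0.94407833 = -0.547.
Therefore phi_{33} = -0.5470.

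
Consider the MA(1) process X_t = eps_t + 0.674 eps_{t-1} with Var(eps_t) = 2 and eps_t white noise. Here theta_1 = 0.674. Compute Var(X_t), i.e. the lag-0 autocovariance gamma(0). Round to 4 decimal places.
\gamma(0) = 2.9086

For an MA(q) process X_t = eps_t + sum_i theta_i eps_{t-i} with
Var(eps_t) = sigma^2, the variance is
  gamma(0) = sigma^2 * (1 + sum_i theta_i^2).
  sum_i theta_i^2 = (0.674)^2 = 0.454276.
  gamma(0) = 2 * (1 + 0.454276) = 2 * 1.454276 = 2.908552, which rounds to 2.9086.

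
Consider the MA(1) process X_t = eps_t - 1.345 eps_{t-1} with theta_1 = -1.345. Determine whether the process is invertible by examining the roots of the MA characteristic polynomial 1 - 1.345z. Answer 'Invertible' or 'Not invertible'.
\text{Not invertible}

The MA(q) characteristic polynomial is P(z) = 1 - 1.345z.
Invertibility requires all roots to lie outside the unit circle, i.e. |z| > 1 for every root.
This is linear in z: 1 + (-1.345) z = 0  =>  z = -1/(-1.345) = 0.743494,  |z| = 0.743494.
Moduli of all roots: 0.7435.
All moduli strictly greater than 1? No.
Verdict: Not invertible.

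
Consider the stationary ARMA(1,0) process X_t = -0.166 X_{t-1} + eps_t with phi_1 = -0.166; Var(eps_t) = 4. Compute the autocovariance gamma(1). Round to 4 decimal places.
\gamma(1) = -0.6828

Multiply the model equation by X_{t-k} and take expectations. With theta_0 = psi_0 = 1 and psi_j the MA(infinity) weights, this gives
  gamma(k) - sum_i phi_i gamma(k-i) = c_k,
  c_k = sigma^2 * sum_{j=k..q} theta_j psi_{j-k}   (c_k = 0 for k > q),
using gamma(-m) = gamma(m).
Pure AR (q = 0): c_0 = sigma^2 = 4, c_k = 0 for k >= 1.
Equations for k = 0 and k = 1 (AR order 1):
  gamma(0) = phi_1 gamma(1) + c_0
  gamma(1) = phi_1 gamma(0) + c_1
Substituting the second into the first: gamma(0) (1 - phi_1^2) = c_0 + phi_1 c_1, so
  gamma(0) = c_0 / (1 - phi_1^2) = 4 / (1 - (-0.166)^2) = 4 / 0.972444 = 4.113347.
  gamma(1) = phi_1 gamma(0) = (-0.166)(4.113347) = -0.682816.
Therefore gamma(1) = -0.6828 (to 4 decimal places).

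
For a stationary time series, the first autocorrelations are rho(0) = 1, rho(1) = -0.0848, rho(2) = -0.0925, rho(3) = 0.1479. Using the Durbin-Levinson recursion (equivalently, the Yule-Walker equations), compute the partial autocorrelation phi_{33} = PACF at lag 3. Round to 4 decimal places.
\phi_{33} = 0.1330

The PACF at lag k is phi_{kk}, the last component of the solution
to the Yule-Walker system G_k phi = r_k where
  (G_k)_{ij} = rho(|i - j|), (r_k)_i = rho(i), i,j = 1..k.
Equivalently, Durbin-Levinson gives phi_{kk} iteratively:
  phi_{11} = rho(1)
  phi_{kk} = [rho(k) - sum_{j=1..k-1} phi_{k-1,j} rho(k-j)]
            / [1 - sum_{j=1..k-1} phi_{k-1,j} rho(j)],
  phi_{k,j} = phi_{k-1,j} - phi_{kk} phi_{k-1,k-j},  j = 1..k-1.
Step k = 1:
  phi_11 = rho(1) = -0.0848.
Step k = 2:
  phi_22 = [rho(2) - phi_11 rho(1)] / [1 - phi_11 rho(1)] = [-0.0925 - (-0.0848)(-0.0848)] / [1 - (-0.0848)(-0.0848)]
         = -0.09969104 / 0.99280896 = -0.100413.
  Update: phi_21 = phi_11 - phi_22 phi_11 = -0.0848 - (-0.100413)(-0.0848) = -0.093315.
Step k = 3:
  phi_33 = [rho(3) - phi_21 rho(2) - phi_22 rho(1)] / [1 - phi_21 rho(1) - phi_22 rho(2)]
    numerator   = 0.1479 - (-0.093315)(-0.0925) - (-0.100413)(-0.0848) = 0.13075333
    denominator = 1 - (-0.093315)(-0.0848) - (-0.100413)(-0.0925) = 0.98279867
  phi_33 = 0.13075333 / 0.98279867 = 0.133.
Therefore phi_{33} = 0.1330.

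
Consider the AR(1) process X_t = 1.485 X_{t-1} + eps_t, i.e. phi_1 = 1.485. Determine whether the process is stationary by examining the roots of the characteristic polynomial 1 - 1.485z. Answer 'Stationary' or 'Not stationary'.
\text{Not stationary}

The AR(p) characteristic polynomial is P(z) = 1 - 1.485z.
Stationarity requires all roots to lie outside the unit circle, i.e. |z| > 1 for every root.
This is linear in z: 1 + (-1.485) z = 0  =>  z = -1/(-1.485) = 0.673401,  |z| = 0.673401.
Moduli of all roots: 0.6734.
All moduli strictly greater than 1? No.
Verdict: Not stationary.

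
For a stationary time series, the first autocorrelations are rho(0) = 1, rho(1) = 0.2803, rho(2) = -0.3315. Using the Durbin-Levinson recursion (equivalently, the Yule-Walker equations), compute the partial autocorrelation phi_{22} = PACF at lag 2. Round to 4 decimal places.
\phi_{22} = -0.4450

The PACF at lag k is phi_{kk}, the last component of the solution
to the Yule-Walker system G_k phi = r_k where
  (G_k)_{ij} = rho(|i - j|), (r_k)_i = rho(i), i,j = 1..k.
Equivalently, Durbin-Levinson gives phi_{kk} iteratively:
  phi_{11} = rho(1)
  phi_{kk} = [rho(k) - sum_{j=1..k-1} phi_{k-1,j} rho(k-j)]
            / [1 - sum_{j=1..k-1} phi_{k-1,j} rho(j)],
  phi_{k,j} = phi_{k-1,j} - phi_{kk} phi_{k-1,k-j},  j = 1..k-1.
Step k = 1:
  phi_11 = rho(1) = 0.2803.
Step k = 2:
  phi_22 = [rho(2) - phi_11 rho(1)] / [1 - phi_11 rho(1)] = [-0.3315 - (0.2803)(0.2803)] / [1 - (0.2803)(0.2803)]
         = -0.41006809 / 0.92143191 = -0.445.
Therefore phi_{22} = -0.4450.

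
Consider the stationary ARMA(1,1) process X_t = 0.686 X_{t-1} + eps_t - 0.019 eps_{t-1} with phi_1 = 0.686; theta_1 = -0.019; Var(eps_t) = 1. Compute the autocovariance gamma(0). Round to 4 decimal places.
\gamma(0) = 1.8404

Multiply the model equation by X_{t-k} and take expectations. With theta_0 = psi_0 = 1 and psi_j the MA(infinity) weights, this gives
  gamma(k) - sum_i phi_i gamma(k-i) = c_k,
  c_k = sigma^2 * sum_{j=k..q} theta_j psi_{j-k}   (c_k = 0 for k > q),
using gamma(-m) = gamma(m).
psi-weights needed (psi_j = theta_j + sum_i phi_i psi_{j-i}):
  psi_1 = theta_1 + phi_1 = -0.019 + (0.686) = 0.667
Right-hand sides:
  c_0 = sigma^2 (1 + theta_1 psi_1) = 1 * (1 + (-0.019)(0.667)) = 1 * 0.987327 = 0.987327
  c_1 = sigma^2 theta_1 = 1 * (-0.019) = -0.019
  c_2 = 0
Equations for k = 0 and k = 1 (AR order 1):
  gamma(0) = phi_1 gamma(1) + c_0
  gamma(1) = phi_1 gamma(0) + c_1
Substituting the second into the first: gamma(0) (1 - phi_1^2) = c_0 + phi_1 c_1, so
  gamma(0) = (c_0 + phi_1 c_1) / (1 - phi_1^2) = (0.987327 + (0.686)(-0.019)) / (1 - (0.686)^2) = 0.974293 / 0.529404 = 1.840358.
Therefore gamma(0) = 1.8404 (to 4 decimal places).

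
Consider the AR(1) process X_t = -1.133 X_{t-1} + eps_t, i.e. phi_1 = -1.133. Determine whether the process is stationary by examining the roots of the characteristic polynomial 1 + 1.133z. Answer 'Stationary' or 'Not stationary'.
\text{Not stationary}

The AR(p) characteristic polynomial is P(z) = 1 + 1.133z.
Stationarity requires all roots to lie outside the unit circle, i.e. |z| > 1 for every root.
This is linear in z: 1 + (1.133) z = 0  =>  z = -1/(1.133) = -0.882613,  |z| = 0.882613.
Moduli of all roots: 0.8826.
All moduli strictly greater than 1? No.
Verdict: Not stationary.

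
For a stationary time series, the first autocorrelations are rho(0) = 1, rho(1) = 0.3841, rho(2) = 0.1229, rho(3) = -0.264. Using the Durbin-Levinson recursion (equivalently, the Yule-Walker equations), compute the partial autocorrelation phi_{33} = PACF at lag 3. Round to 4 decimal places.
\phi_{33} = -0.3539

The PACF at lag k is phi_{kk}, the last component of the solution
to the Yule-Walker system G_k phi = r_k where
  (G_k)_{ij} = rho(|i - j|), (r_k)_i = rho(i), i,j = 1..k.
Equivalently, Durbin-Levinson gives phi_{kk} iteratively:
  phi_{11} = rho(1)
  phi_{kk} = [rho(k) - sum_{j=1..k-1} phi_{k-1,j} rho(k-j)]
            / [1 - sum_{j=1..k-1} phi_{k-1,j} rho(j)],
  phi_{k,j} = phi_{k-1,j} - phi_{kk} phi_{k-1,k-j},  j = 1..k-1.
Step k = 1:
  phi_11 = rho(1) = 0.3841.
Step k = 2:
  phi_22 = [rho(2) - phi_11 rho(1)] / [1 - phi_11 rho(1)] = [0.1229 - (0.3841)(0.3841)] / [1 - (0.3841)(0.3841)]
         = -0.02463281 / 0.85246719 = -0.028896.
  Update: phi_21 = phi_11 - phi_22 phi_11 = 0.3841 - (-0.028896)(0.3841) = 0.395199.
Step k = 3:
  phi_33 = [rho(3) - phi_21 rho(2) - phi_22 rho(1)] / [1 - phi_21 rho(1) - phi_22 rho(2)]
    numerator   = -0.264 - (0.395199)(0.1229) - (-0.028896)(0.3841) = -0.30147103
    denominator = 1 - (0.395199)(0.3841) - (-0.028896)(0.1229) = 0.8517554
  phi_33 = -0.30147103 / 0.8517554 = -0.3539.
Therefore phi_{33} = -0.3539.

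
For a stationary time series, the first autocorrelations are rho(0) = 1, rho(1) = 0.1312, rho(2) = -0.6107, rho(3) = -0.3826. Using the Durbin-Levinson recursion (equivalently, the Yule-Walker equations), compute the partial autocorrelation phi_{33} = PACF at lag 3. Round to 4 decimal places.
\phi_{33} = -0.2879

The PACF at lag k is phi_{kk}, the last component of the solution
to the Yule-Walker system G_k phi = r_k where
  (G_k)_{ij} = rho(|i - j|), (r_k)_i = rho(i), i,j = 1..k.
Equivalently, Durbin-Levinson gives phi_{kk} iteratively:
  phi_{11} = rho(1)
  phi_{kk} = [rho(k) - sum_{j=1..k-1} phi_{k-1,j} rho(k-j)]
            / [1 - sum_{j=1..k-1} phi_{k-1,j} rho(j)],
  phi_{k,j} = phi_{k-1,j} - phi_{kk} phi_{k-1,k-j},  j = 1..k-1.
Step k = 1:
  phi_11 = rho(1) = 0.1312.
Step k = 2:
  phi_22 = [rho(2) - phi_11 rho(1)] / [1 - phi_11 rho(1)] = [-0.6107 - (0.1312)(0.1312)] / [1 - (0.1312)(0.1312)]
         = -0.62791344 / 0.98278656 = -0.638911.
  Update: phi_21 = phi_11 - phi_22 phi_11 = 0.1312 - (-0.638911)(0.1312) = 0.215025.
Step k = 3:
  phi_33 = [rho(3) - phi_21 rho(2) - phi_22 rho(1)] / [1 - phi_21 rho(1) - phi_22 rho(2)]
    numerator   = -0.3826 - (0.215025)(-0.6107) - (-0.638911)(0.1312) = -0.16745897
    denominator = 1 - (0.215025)(0.1312) - (-0.638911)(-0.6107) = 0.58160557
  phi_33 = -0.16745897 / 0.58160557 = -0.2879.
Therefore phi_{33} = -0.2879.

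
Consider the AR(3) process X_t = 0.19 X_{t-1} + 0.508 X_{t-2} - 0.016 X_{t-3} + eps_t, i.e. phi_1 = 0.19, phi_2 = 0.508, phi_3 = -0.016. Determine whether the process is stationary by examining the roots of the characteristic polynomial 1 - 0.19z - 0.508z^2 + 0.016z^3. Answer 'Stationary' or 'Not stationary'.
\text{Stationary}

The AR(p) characteristic polynomial is P(z) = 1 - 0.19z - 0.508z^2 + 0.016z^3.
Stationarity requires all roots to lie outside the unit circle, i.e. |z| > 1 for every root.
Degree 3: look for a simple real root z0 first, then factor out (1 - z/z0) and solve the remaining quadratic.
Testing z0 = 1.25: P(1.25) = 1 + (-0.19)(1.25) + (-0.508)(1.25)^2 + (0.016)(1.25)^3
  = 1 + (-0.2375) + (-0.79375) + (0.03125) = 0.  So z_0 = 1.25 is a root, |z_0| = 1.25.
Divide out the factor (1 - 0.8 z) = (1 - z/z0) (since 1/z0 = 0.8):
  P(z) = (1 - 0.8 z)(1 + (0.61) z + (-0.02) z^2)
  [check: z-coef 0.61 - (0.8) = -0.19; z^2-coef -0.02 - (0.8)(0.61) = -0.508; z^3-coef -(0.8)(-0.02) = 0.016.]
Remaining roots from the quadratic factor 1 + (0.61) z + (-0.02) z^2:
  Set 1 + (0.61) z + (-0.02) z^2 = 0, i.e. a z^2 + b z + c = 0 with a = -0.02, b = 0.61, c = 1.
  Discriminant D = b^2 - 4ac = (0.61)^2 - 4*(-0.02)*1 = 0.3721 - (-0.08) = 0.4521.
  D >= 0, so the roots are real: z = (-b +/- sqrt(D)) / (2a) = (-0.61 +/- 0.672384) / (-0.04).
    z_1 = (-0.61 + 0.672384) / (-0.04) = -1.5596,   |z_1| = 1.5596.
    z_2 = (-0.61 - 0.672384) / (-0.04) = 32.0596,   |z_2| = 32.0596.
Moduli of all roots: 1.2500, 1.5596, 32.0596.
All moduli strictly greater than 1? Yes.
Verdict: Stationary.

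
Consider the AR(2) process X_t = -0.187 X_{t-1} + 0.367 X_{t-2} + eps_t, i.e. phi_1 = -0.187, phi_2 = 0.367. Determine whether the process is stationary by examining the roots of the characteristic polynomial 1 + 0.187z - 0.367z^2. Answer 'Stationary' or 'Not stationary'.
\text{Stationary}

The AR(p) characteristic polynomial is P(z) = 1 + 0.187z - 0.367z^2.
Stationarity requires all roots to lie outside the unit circle, i.e. |z| > 1 for every root.
Set 1 + (0.187) z + (-0.367) z^2 = 0, i.e. a z^2 + b z + c = 0 with a = -0.367, b = 0.187, c = 1.
Discriminant D = b^2 - 4ac = (0.187)^2 - 4*(-0.367)*1 = 0.034969 - (-1.468) = 1.502969.
D >= 0, so the roots are real: z = (-b +/- sqrt(D)) / (2a) = (-0.187 +/- 1.225956) / (-0.734).
  z_1 = (-0.187 + 1.225956) / (-0.734) = -1.4155,   |z_1| = 1.4155.
  z_2 = (-0.187 - 1.225956) / (-0.734) = 1.925,   |z_2| = 1.925.
Moduli of all roots: 1.4155, 1.9250.
All moduli strictly greater than 1? Yes.
Verdict: Stationary.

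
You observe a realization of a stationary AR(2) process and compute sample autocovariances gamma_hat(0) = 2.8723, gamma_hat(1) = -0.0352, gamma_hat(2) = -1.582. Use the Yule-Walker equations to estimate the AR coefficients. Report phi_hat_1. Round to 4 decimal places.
\hat\phi_{1} = -0.0190

The Yule-Walker equations for an AR(p) process read, in matrix form,
  Gamma_p phi = r_p,   with   (Gamma_p)_{ij} = gamma(|i - j|),
                       (r_p)_i = gamma(i),   i,j = 1..p.
Substitute the sample gammas (Toeplitz matrix and right-hand side of size 2):
  Gamma_p = [[2.8723, -0.0352], [-0.0352, 2.8723]]
  r_p     = [-0.0352, -1.582]
Written out:
  2.8723 phi_1 - 0.0352 phi_2 = -0.0352
  -0.0352 phi_1 + 2.8723 phi_2 = -1.582
Solve by Cramer's rule:
  det = gamma(0)^2 - gamma(1)^2 = (2.8723)^2 - (-0.0352)^2 = 8.25010729 - 0.00123904 = 8.24886825
  phi_hat_1 = [gamma(1) gamma(0) - gamma(1) gamma(2)] / det = [(-0.0352)(2.8723) - (-0.0352)(-1.582)] / 8.24886825 = -0.15679136 / 8.24886825 = -0.019
  phi_hat_2 = [gamma(0) gamma(2) - gamma(1)^2] / det = [(2.8723)(-1.582) - (-0.0352)^2] / 8.24886825 = -4.54521764 / 8.24886825 = -0.551
So phi_hat = [-0.0190, -0.5510].
Therefore phi_hat_1 = -0.0190.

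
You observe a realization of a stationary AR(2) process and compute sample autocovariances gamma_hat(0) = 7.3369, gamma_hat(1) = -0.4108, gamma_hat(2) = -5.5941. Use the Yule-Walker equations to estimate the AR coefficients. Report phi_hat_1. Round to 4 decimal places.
\hat\phi_{1} = -0.0990

The Yule-Walker equations for an AR(p) process read, in matrix form,
  Gamma_p phi = r_p,   with   (Gamma_p)_{ij} = gamma(|i - j|),
                       (r_p)_i = gamma(i),   i,j = 1..p.
Substitute the sample gammas (Toeplitz matrix and right-hand side of size 2):
  Gamma_p = [[7.3369, -0.4108], [-0.4108, 7.3369]]
  r_p     = [-0.4108, -5.5941]
Written out:
  7.3369 phi_1 - 0.4108 phi_2 = -0.4108
  -0.4108 phi_1 + 7.3369 phi_2 = -5.5941
Solve by Cramer's rule:
  det = gamma(0)^2 - gamma(1)^2 = (7.3369)^2 - (-0.4108)^2 = 53.83010161 - 0.16875664 = 53.66134497
  phi_hat_1 = [gamma(1) gamma(0) - gamma(1) gamma(2)] / det = [(-0.4108)(7.3369) - (-0.4108)(-5.5941)] / 53.66134497 = -5.3120548 / 53.66134497 = -0.099
  phi_hat_2 = [gamma(0) gamma(2) - gamma(1)^2] / det = [(7.3369)(-5.5941) - (-0.4108)^2] / 53.66134497 = -41.21210893 / 53.66134497 = -0.768
So phi_hat = [-0.0990, -0.7680].
Therefore phi_hat_1 = -0.0990.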